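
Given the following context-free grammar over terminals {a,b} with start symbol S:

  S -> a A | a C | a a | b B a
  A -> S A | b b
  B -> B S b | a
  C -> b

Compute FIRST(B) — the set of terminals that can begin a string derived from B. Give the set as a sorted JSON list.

FIRST sets, iterate to fixpoint:
[1]
  A via A→b b: +{b}
  B via B→a: +{a}
  C via C→b: +{b}
  S via S→a A: +{a}
  S via S→b B a: +{b}
  S: {a,b}  A: {b}  B: {a}  C: {b}
[2]
  A via A→S A: +{a}
  S: {a,b}  A: {a,b}  B: {a}  C: {b}
[3] (no change)
  S: {a,b}  A: {a,b}  B: {a}  C: {b}

FIRST(B) = ["a"]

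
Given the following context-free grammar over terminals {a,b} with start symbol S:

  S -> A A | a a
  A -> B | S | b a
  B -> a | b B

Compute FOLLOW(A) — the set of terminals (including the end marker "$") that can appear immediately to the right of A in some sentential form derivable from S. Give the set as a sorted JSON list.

Compute FIRST by fixpoint:
round 1:
  A via A→b a: +{b}
  B via B→a: +{a}
  B via B→b B: +{b}
  S via S→A A: +{b}
  S via S→a a: +{a}
  FIRST(S)={a,b}  FIRST(A)={b}  FIRST(B)={a,b}
round 2:
  A via A→B: +{a}
  FIRST(S)={a,b}  FIRST(A)={a,b}  FIRST(B)={a,b}
round 3: (stable)
  FIRST(S)={a,b}  FIRST(A)={a,b}  FIRST(B)={a,b}

FOLLOW iteration:
initialize: $ ∈ FOLLOW(S)
iter 1:
  S→A A: FOLLOW(A) ⊇ FIRST(A) = {a,b}; new: +{a,b}
  S→A A: FOLLOW(A) ⊇ FOLLOW(S) ⊇ {$}; new: +{$}
  FOLLOW[S]={$}  FOLLOW[A]={$,a,b}  FOLLOW[B]={}
iter 2:
  A→B: FOLLOW(B) ⊇ FOLLOW(A) ⊇ {$,a,b}; new: +{$,a,b}
  A→S: FOLLOW(S) ⊇ FOLLOW(A) ⊇ {$,a,b}; new: +{a,b}
  FOLLOW[S]={$,a,b}  FOLLOW[A]={$,a,b}  FOLLOW[B]={$,a,b}
iter 3: (no change)
  FOLLOW[S]={$,a,b}  FOLLOW[A]={$,a,b}  FOLLOW[B]={$,a,b}

FOLLOW(A) = ["$", "a", "b"]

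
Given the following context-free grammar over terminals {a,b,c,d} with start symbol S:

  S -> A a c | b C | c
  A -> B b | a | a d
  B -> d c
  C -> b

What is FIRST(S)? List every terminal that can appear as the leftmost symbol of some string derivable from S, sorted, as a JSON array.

FIRST sets, iterate to fixpoint:
iter 1:
  A via A→a: +{a}
  B via B→d c: +{d}
  C via C→b: +{b}
  S via S→A a c: +{a}
  S via S→b C: +{b}
  S via S→c: +{c}
  FIRST[S]={a,b,c}  FIRST[A]={a}  FIRST[B]={d}  FIRST[C]={b}
iter 2:
  A via A→B b: +{d}
  S via S→A a c: +{d}
  FIRST[S]={a,b,c,d}  FIRST[A]={a,d}  FIRST[B]={d}  FIRST[C]={b}
iter 3: (no change)
  FIRST[S]={a,b,c,d}  FIRST[A]={a,d}  FIRST[B]={d}  FIRST[C]={b}

FIRST(S) = ["a", "b", "c", "d"]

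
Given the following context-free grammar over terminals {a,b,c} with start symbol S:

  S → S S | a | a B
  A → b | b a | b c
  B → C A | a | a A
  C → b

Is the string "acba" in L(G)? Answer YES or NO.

CNF form of G:
  S -> S S | T1 B | a
  A -> T0 T1 | T0 T2 | b
  B -> C A | T1 A | a
  C -> b
  T0 -> b
  T1 -> a
  T2 -> c

CYK fill:
  [0..0]={B,S,T1}  "a"  orig:{B,S}
  [1..1]={T2}  "c"  orig:{}
  [2..2]={A,C,T0}  "b"  orig:{A,C}
  [3..3]={B,S,T1}  "a"  orig:{B,S}
  [0..1]=∅  "ac"
  [1..2]=∅  "cb"
  [2..3]={A}  "ba"
  [0..2]=∅  "acb"
  [1..3]=∅  "cba"
  [0..3]=∅  "acba"

S ∉ T[0,3] ⇒ NO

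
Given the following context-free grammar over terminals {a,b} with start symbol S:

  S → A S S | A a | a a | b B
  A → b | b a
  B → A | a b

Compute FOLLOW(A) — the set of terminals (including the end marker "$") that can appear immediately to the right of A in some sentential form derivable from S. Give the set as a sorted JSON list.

FIRST sets, iterate to fixpoint:
iter 1:
  A via A→b: +{b}
  B via B→A: +{b}
  B via B→a b: +{a}
  S via S→A S S: +{b}
  S via S→a a: +{a}
  FIRST(S)={a,b}  FIRST(A)={b}  FIRST(B)={a,b}
iter 2: — fixpoint
  FIRST(S)={a,b}  FIRST(A)={b}  FIRST(B)={a,b}

Compute FOLLOW by fixpoint:
FOLLOW(S) := {$}
[1]
  S→A S S: FOLLOW(A) ⊇ FIRST(S) = {a,b}; new: +{a,b}
  S→A S S: FOLLOW(S) ⊇ FIRST(S) = {a,b}; new: +{a,b}
  S→b B: FOLLOW(B) ⊇ FOLLOW(S) ⊇ {$,a,b}; new: +{$,a,b}
  FOLLOW(S)={$,a,b}  FOLLOW(A)={a,b}  FOLLOW(B)={$,a,b}
[2]
  B→A: FOLLOW(A) ⊇ FOLLOW(B) ⊇ {$,a,b}; new: +{$}
  FOLLOW(S)={$,a,b}  FOLLOW(A)={$,a,b}  FOLLOW(B)={$,a,b}
[3] — fixpoint
  FOLLOW(S)={$,a,b}  FOLLOW(A)={$,a,b}  FOLLOW(B)={$,a,b}

FOLLOW(A) = ["$", "a", "b"]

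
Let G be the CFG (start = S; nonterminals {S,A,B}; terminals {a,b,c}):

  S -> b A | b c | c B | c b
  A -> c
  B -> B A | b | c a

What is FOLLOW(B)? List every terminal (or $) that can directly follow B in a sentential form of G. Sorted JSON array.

FIRST sets, iterate to fixpoint:
[1]
  A via A→c: +{c}
  B via B→b: +{b}
  B via B→c a: +{c}
  S via S→b A: +{b}
  S via S→c B: +{c}
  FIRST(S)={b,c}  FIRST(A)={c}  FIRST(B)={b,c}
[2] (stable)
  FIRST(S)={b,c}  FIRST(A)={c}  FIRST(B)={b,c}

Compute FOLLOW by fixpoint:
FOLLOW(S) := {$}
round 1:
  B→B A: FOLLOW(B) ⊇ FIRST(A) = {c}; new: +{c}
  B→B A: FOLLOW(A) ⊇ FOLLOW(B) ⊇ {c}; new: +{c}
  S→b A: FOLLOW(A) ⊇ FOLLOW(S) ⊇ {$}; new: +{$}
  S→c B: FOLLOW(B) ⊇ FOLLOW(S) ⊇ {$}; new: +{$}
  S: {$}  A: {$,c}  B: {$,c}
round 2: (no change)
  S: {$}  A: {$,c}  B: {$,c}

FOLLOW(B) = ["$", "c"]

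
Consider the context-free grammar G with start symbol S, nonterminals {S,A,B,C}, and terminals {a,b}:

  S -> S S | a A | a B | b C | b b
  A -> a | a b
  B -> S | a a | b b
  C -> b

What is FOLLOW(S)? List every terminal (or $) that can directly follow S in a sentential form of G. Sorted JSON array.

Compute FIRST by fixpoint:
pass 1:
  A via A→a: +{a}
  B via B→a a: +{a}
  B via B→b b: +{b}
  C via C→b: +{b}
  S via S→a A: +{a}
  S via S→b C: +{b}
  S: {a,b}  A: {a}  B: {a,b}  C: {b}
pass 2: — fixpoint
  S: {a,b}  A: {a}  B: {a,b}  C: {b}

FOLLOW iteration:
seed FOLLOW(S) with $
pass 1:
  S→S S: FOLLOW(S) ⊇ FIRST(S) = {a,b}; new: +{a,b}
  S→a A: FOLLOW(A) ⊇ FOLLOW(S) ⊇ {$,a,b}; new: +{$,a,b}
  S→a B: FOLLOW(B) ⊇ FOLLOW(S) ⊇ {$,a,b}; new: +{$,a,b}
  S→b C: FOLLOW(C) ⊇ FOLLOW(S) ⊇ {$,a,b}; new: +{$,a,b}
  FOLLOW[S]={$,a,b}  FOLLOW[A]={$,a,b}  FOLLOW[B]={$,a,b}  FOLLOW[C]={$,a,b}
pass 2: — fixpoint
  FOLLOW[S]={$,a,b}  FOLLOW[A]={$,a,b}  FOLLOW[B]={$,a,b}  FOLLOW[C]={$,a,b}

FOLLOW(S) = ["$", "a", "b"]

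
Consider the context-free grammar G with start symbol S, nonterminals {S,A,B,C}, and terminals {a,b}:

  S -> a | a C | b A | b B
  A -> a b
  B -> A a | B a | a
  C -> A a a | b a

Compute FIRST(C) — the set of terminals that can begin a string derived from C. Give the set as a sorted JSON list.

FIRST sets, iterate to fixpoint:
round 1:
  A via A→a b: +{a}
  B via B→A a: +{a}
  C via C→A a a: +{a}
  C via C→b a: +{b}
  S via S→a: +{a}
  S via S→b A: +{b}
  FIRST(S)={a,b}  FIRST(A)={a}  FIRST(B)={a}  FIRST(C)={a,b}
round 2: (no change)
  FIRST(S)={a,b}  FIRST(A)={a}  FIRST(B)={a}  FIRST(C)={a,b}

FIRST(C) = ["a", "b"]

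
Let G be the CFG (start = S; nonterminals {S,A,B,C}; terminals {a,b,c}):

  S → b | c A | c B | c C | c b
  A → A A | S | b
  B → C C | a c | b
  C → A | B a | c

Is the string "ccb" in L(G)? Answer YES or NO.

Convert to CNF:
  S -> T0 A | T0 B | T0 C | T0 T1 | b
  A -> A A | T0 A | T0 B | T0 C | T0 T1 | b
  B -> C C | T2 T0 | b
  C -> A A | B T2 | T0 A | T0 B | T0 C | T0 T1 | b | c
  T0 -> c
  T1 -> b
  T2 -> a

Fill CYK table bottom-up:
  cell(0,0) c: {C,T0}  orig:{C}
  cell(1,1) c: {C,T0}  orig:{C}
  cell(2,2) b: {A,B,C,S,T1}  orig:{A,B,C,S}
  cell(0,1) cc: {A,B,C,S}
  cell(1,2) cb: {A,B,C,S}
  cell(0,2) ccb: {A,B,C,S}

S ∈ T[0,2] ⇒ YES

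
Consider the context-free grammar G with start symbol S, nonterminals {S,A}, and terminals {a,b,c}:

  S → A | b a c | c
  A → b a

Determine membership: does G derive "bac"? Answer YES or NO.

Convert to CNF:
  S -> T0 T1 | T0 X3 | c
  A -> T0 T1
  T0 -> b
  T1 -> a
  T2 -> c
  X3 -> T1 T2

Fill CYK table bottom-up:
  T[0,0] 'b' = {T0}  orig:{}
  T[1,1] 'a' = {T1}  orig:{}
  T[2,2] 'c' = {S,T2}  orig:{S}
  T[0,1] 'ba' = {A,S}
  T[1,2] 'ac' = {X3}  orig:{}
  T[0,2] 'bac' = {S}

S ∈ T[0,2] ⇒ YES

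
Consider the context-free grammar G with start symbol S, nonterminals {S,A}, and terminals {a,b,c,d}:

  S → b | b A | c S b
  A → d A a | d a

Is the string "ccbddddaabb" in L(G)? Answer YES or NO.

Convert to CNF:
  S -> T2 A | T3 X5 | b
  A -> T0 T1 | T0 X4
  T0 -> d
  T1 -> a
  T2 -> b
  T3 -> c
  X4 -> A T1
  X5 -> S T2

CYK table (by increasing span):
  T[0,0] 'c' = {T3}  orig:{}
  T[1,1] 'c' = {T3}  orig:{}
  T[2,2] 'b' = {S,T2}  orig:{S}
  T[3,3] 'd' = {T0}  orig:{}
  T[4,4] 'd' = {T0}  orig:{}
  T[5,5] 'd' = {T0}  orig:{}
  T[6,6] 'd' = {T0}  orig:{}
  T[7,7] 'a' = {T1}  orig:{}
  T[8,8] 'a' = {T1}  orig:{}
  T[9,9] 'b' = {S,T2}  orig:{S}
  T[10,10] 'b' = {S,T2}  orig:{S}
  T[0,1] 'cc' = ∅
  T[1,2] 'cb' = ∅
  T[2,3] 'bd' = ∅
  T[3,4] 'dd' = ∅
  T[4,5] 'dd' = ∅
  T[5,6] 'dd' = ∅
  T[6,7] 'da' = {A}
  T[7,8] 'aa' = ∅
  T[8,9] 'ab' = ∅
  T[9,10] 'bb' = {X5}  orig:{}
  T[0,2] 'ccb' = ∅
  T[1,3] 'cbd' = ∅
  T[2,4] 'bdd' = ∅
  T[3,5] 'ddd' = ∅
  T[4,6] 'ddd' = ∅
  T[5,7] 'dda' = ∅
  T[6,8] 'daa' = {X4}  orig:{}
  T[7,9] 'aab' = ∅
  T[8,10] 'abb' = ∅
  T[0,3] 'ccbd' = ∅
  T[1,4] 'cbdd' = ∅
  T[2,5] 'bddd' = ∅
  T[3,6] 'dddd' = ∅
  T[4,7] 'ddda' = ∅
  T[5,8] 'ddaa' = {A}
  T[6,9] 'daab' = ∅
  T[7,10] 'aabb' = ∅
  T[0,4] 'ccbdd' = ∅
  T[1,5] 'cbddd' = ∅
  T[2,6] 'bdddd' = ∅
  T[3,7] 'dddda' = ∅
  T[4,8] 'dddaa' = ∅
  T[5,9] 'ddaab' = ∅
  T[6,10] 'daabb' = ∅
  T[0,5] 'ccbddd' = ∅
  T[1,6] 'cbdddd' = ∅
  T[2,7] 'bdddda' = ∅
  T[3,8] 'ddddaa' = ∅
  T[4,9] 'dddaab' = ∅
  T[5,10] 'ddaabb' = ∅
  T[0,6] 'ccbdddd' = ∅
  T[1,7] 'cbdddda' = ∅
  T[2,8] 'bddddaa' = ∅
  T[3,9] 'ddddaab' = ∅
  T[4,10] 'dddaabb' = ∅
  T[0,7] 'ccbdddda' = ∅
  T[1,8] 'cbddddaa' = ∅
  T[2,9] 'bddddaab' = ∅
  T[3,10] 'ddddaabb' = ∅
  T[0,8] 'ccbddddaa' = ∅
  T[1,9] 'cbddddaab' = ∅
  T[2,10] 'bddddaabb' = ∅
  T[0,9] 'ccbddddaab' = ∅
  T[1,10] 'cbddddaabb' = ∅
  T[0,10] 'ccbddddaabb' = ∅

S ∉ T[0,10] ⇒ NO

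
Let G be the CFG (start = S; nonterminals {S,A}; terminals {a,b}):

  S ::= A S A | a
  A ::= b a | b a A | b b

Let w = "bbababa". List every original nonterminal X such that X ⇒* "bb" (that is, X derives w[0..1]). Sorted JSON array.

CNF form of G:
  S -> A X3 | a
  A -> T0 T0 | T0 T1 | T0 X2
  T0 -> b
  T1 -> a
  X2 -> T1 A
  X3 -> S A

CYK fill (cells [i..j] with 0 ≤ i ≤ j ≤ 1 only):
  T[0,0] 'b' = {T0}  orig:{}
  T[1,1] 'b' = {T0}  orig:{}
  T[0,1] 'bb' = {A}

Original NTs in T[0,1] deriving "bb": ["A"]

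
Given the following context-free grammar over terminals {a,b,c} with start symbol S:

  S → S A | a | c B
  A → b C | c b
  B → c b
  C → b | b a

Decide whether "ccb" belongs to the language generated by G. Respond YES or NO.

CNF form of G:
  S -> S A | T1 B | a
  A -> T0 C | T1 T0
  B -> T1 T0
  C -> T0 T2 | b
  T0 -> b
  T1 -> c
  T2 -> a

CYK table (by increasing span):
  [0..0]={T1}  "c"  orig:{}
  [1..1]={T1}  "c"  orig:{}
  [2..2]={C,T0}  "b"  orig:{C}
  [0..1]=∅  "cc"
  [1..2]={A,B}  "cb"
  [0..2]={S}  "ccb"

S ∈ T[0,2] ⇒ YES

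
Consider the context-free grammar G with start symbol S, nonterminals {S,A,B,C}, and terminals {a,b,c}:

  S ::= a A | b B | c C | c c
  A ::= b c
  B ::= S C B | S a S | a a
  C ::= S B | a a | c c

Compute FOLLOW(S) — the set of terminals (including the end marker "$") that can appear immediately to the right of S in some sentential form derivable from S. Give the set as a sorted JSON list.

FIRST sets, iterate to fixpoint:
iter 1:
  A via A→b c: +{b}
  B via B→a a: +{a}
  C via C→a a: +{a}
  C via C→c c: +{c}
  S via S→a A: +{a}
  S via S→b B: +{b}
  S via S→c C: +{c}
  FIRST(S)={a,b,c}  FIRST(A)={b}  FIRST(B)={a}  FIRST(C)={a,c}
iter 2:
  B via B→S C B: +{b,c}
  C via C→S B: +{b}
  FIRST(S)={a,b,c}  FIRST(A)={b}  FIRST(B)={a,b,c}  FIRST(C)={a,b,c}
iter 3: done
  FIRST(S)={a,b,c}  FIRST(A)={b}  FIRST(B)={a,b,c}  FIRST(C)={a,b,c}

Compute FOLLOW by fixpoint:
initialize: $ ∈ FOLLOW(S)
pass 1:
  B→S C B: FOLLOW(S) ⊇ FIRST(C) = {a,b,c}; new: +{a,b,c}
  B→S C B: FOLLOW(C) ⊇ FIRST(B) = {a,b,c}; new: +{a,b,c}
  C→S B: FOLLOW(B) ⊇ FOLLOW(C) ⊇ {a,b,c}; new: +{a,b,c}
  S→a A: FOLLOW(A) ⊇ FOLLOW(S) ⊇ {$,a,b,c}; new: +{$,a,b,c}
  S→b B: FOLLOW(B) ⊇ FOLLOW(S) ⊇ {$,a,b,c}; new: +{$}
  S→c C: FOLLOW(C) ⊇ FOLLOW(S) ⊇ {$,a,b,c}; new: +{$}
  S: {$,a,b,c}  A: {$,a,b,c}  B: {$,a,b,c}  C: {$,a,b,c}
pass 2: (no change)
  S: {$,a,b,c}  A: {$,a,b,c}  B: {$,a,b,c}  C: {$,a,b,c}

FOLLOW(S) = ["$", "a", "b", "c"]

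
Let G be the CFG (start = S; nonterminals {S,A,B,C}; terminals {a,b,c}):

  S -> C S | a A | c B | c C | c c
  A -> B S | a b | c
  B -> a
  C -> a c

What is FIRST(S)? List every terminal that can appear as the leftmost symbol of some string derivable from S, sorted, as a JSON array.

Compute FIRST by fixpoint:
pass 1:
  A via A→a b: +{a}
  A via A→c: +{c}
  B via B→a: +{a}
  C via C→a c: +{a}
  S via S→C S: +{a}
  S via S→c B: +{c}
  FIRST[S]={a,c}  FIRST[A]={a,c}  FIRST[B]={a}  FIRST[C]={a}
pass 2: (no change)
  FIRST[S]={a,c}  FIRST[A]={a,c}  FIRST[B]={a}  FIRST[C]={a}

FIRST(S) = ["a", "c"]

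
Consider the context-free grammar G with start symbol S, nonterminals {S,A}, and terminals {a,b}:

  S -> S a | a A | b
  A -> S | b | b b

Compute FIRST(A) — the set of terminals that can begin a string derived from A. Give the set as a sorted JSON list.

FIRST iteration:
pass 1:
  A via A→b: +{b}
  S via S→a A: +{a}
  S via S→b: +{b}
  FIRST(S)={a,b}  FIRST(A)={b}
pass 2:
  A via A→S: +{a}
  FIRST(S)={a,b}  FIRST(A)={a,b}
pass 3: done
  FIRST(S)={a,b}  FIRST(A)={a,b}

FIRST(A) = ["a", "b"]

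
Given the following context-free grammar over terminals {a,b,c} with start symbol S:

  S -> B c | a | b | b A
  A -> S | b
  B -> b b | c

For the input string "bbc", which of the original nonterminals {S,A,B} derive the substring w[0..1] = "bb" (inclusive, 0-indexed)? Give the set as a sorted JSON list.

CNF form of G:
  S -> B T0 | T1 A | a | b
  A -> B T0 | T1 A | a | b
  B -> T1 T1 | c
  T0 -> c
  T1 -> b

Fill CYK table bottom-up, restricted to cells inside w[0..1]:
  cell(0,0) b: {A,S,T1}  orig:{A,S}
  cell(1,1) b: {A,S,T1}  orig:{A,S}
  cell(0,1) bb: {A,B,S}

Original NTs in T[0,1] deriving "bb": ["A", "B", "S"]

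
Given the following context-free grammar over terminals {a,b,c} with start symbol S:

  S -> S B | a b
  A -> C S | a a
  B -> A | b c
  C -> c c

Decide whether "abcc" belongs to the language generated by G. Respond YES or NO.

CNF form of G:
  S -> S B | T0 T1
  A -> C S | T0 T0
  B -> C S | T0 T0 | T1 T2
  C -> T2 T2
  T0 -> a
  T1 -> b
  T2 -> c

CYK table (by increasing span):
  T[0,0] 'a' = {T0}  orig:{}
  T[1,1] 'b' = {T1}  orig:{}
  T[2,2] 'c' = {T2}  orig:{}
  T[3,3] 'c' = {T2}  orig:{}
  T[0,1] 'ab' = {S}
  T[1,2] 'bc' = {B}
  T[2,3] 'cc' = {C}
  T[0,2] 'abc' = ∅
  T[1,3] 'bcc' = ∅
  T[0,3] 'abcc' = ∅

S ∉ T[0,3] ⇒ NO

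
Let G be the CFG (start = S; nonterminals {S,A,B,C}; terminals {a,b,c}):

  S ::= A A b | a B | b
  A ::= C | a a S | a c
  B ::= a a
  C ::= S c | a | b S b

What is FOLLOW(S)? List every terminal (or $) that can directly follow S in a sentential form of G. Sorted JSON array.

FIRST iteration:
pass 1:
  A via A→a a S: +{a}
  B via B→a a: +{a}
  C via C→a: +{a}
  C via C→b S b: +{b}
  S via S→A A b: +{a}
  S via S→b: +{b}
  FIRST(S)={a,b}  FIRST(A)={a}  FIRST(B)={a}  FIRST(C)={a,b}
pass 2:
  A via A→C: +{b}
  FIRST(S)={a,b}  FIRST(A)={a,b}  FIRST(B)={a}  FIRST(C)={a,b}
pass 3: done
  FIRST(S)={a,b}  FIRST(A)={a,b}  FIRST(B)={a}  FIRST(C)={a,b}

Compute FOLLOW by fixpoint:
FOLLOW(S) := {$}
round 1:
  C→S c: FOLLOW(S) ⊇ FIRST(c) = {c}; new: +{c}
  C→b S b: FOLLOW(S) ⊇ FIRST(b) = {b}; new: +{b}
  S→A A b: FOLLOW(A) ⊇ FIRST(A) = {a,b}; new: +{a,b}
  S→a B: FOLLOW(B) ⊇ FOLLOW(S) ⊇ {$,b,c}; new: +{$,b,c}
  FOLLOW[S]={$,b,c}  FOLLOW[A]={a,b}  FOLLOW[B]={$,b,c}  FOLLOW[C]={}
round 2:
  A→C: FOLLOW(C) ⊇ FOLLOW(A) ⊇ {a,b}; new: +{a,b}
  A→a a S: FOLLOW(S) ⊇ FOLLOW(A) ⊇ {a,b}; new: +{a}
  S→a B: FOLLOW(B) ⊇ FOLLOW(S) ⊇ {$,a,b,c}; new: +{a}
  FOLLOW[S]={$,a,b,c}  FOLLOW[A]={a,b}  FOLLOW[B]={$,a,b,c}  FOLLOW[C]={a,b}
round 3: (no change)
  FOLLOW[S]={$,a,b,c}  FOLLOW[A]={a,b}  FOLLOW[B]={$,a,b,c}  FOLLOW[C]={a,b}

FOLLOW(S) = ["$", "a", "b", "c"]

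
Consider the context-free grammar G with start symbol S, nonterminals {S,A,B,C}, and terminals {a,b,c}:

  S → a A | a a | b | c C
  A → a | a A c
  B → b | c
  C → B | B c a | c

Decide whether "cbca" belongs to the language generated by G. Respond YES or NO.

CNF form of G:
  S -> T0 A | T0 T0 | T1 C | b
  A -> T0 X2 | a
  B -> b | c
  C -> B X3 | b | c
  T0 -> a
  T1 -> c
  X2 -> A T1
  X3 -> T1 T0

CYK fill:
  [0..0]={B,C,T1}  "c"  orig:{B,C}
  [1..1]={B,C,S}  "b"
  [2..2]={B,C,T1}  "c"  orig:{B,C}
  [3..3]={A,T0}  "a"  orig:{A}
  [0..1]={S}  "cb"
  [1..2]=∅  "bc"
  [2..3]={X3}  "ca"  orig:{}
  [0..2]=∅  "cbc"
  [1..3]={C}  "bca"
  [0..3]={S}  "cbca"

S ∈ T[0,3] ⇒ YES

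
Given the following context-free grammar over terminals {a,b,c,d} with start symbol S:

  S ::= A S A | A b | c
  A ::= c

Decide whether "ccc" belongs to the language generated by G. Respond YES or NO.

Convert to CNF:
  S -> A T0 | A X1 | c
  A -> c
  T0 -> b
  X1 -> S A

CYK table (by increasing span):
  [0..0]={A,S}  "c"
  [1..1]={A,S}  "c"
  [2..2]={A,S}  "c"
  [0..1]={X1}  "cc"  orig:{}
  [1..2]={X1}  "cc"  orig:{}
  [0..2]={S}  "ccc"

S ∈ T[0,2] ⇒ YES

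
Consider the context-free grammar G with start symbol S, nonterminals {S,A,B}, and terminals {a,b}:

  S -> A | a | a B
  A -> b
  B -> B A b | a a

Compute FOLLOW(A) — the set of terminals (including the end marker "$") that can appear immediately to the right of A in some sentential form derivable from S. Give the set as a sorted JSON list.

Compute FIRST by fixpoint:
[1]
  A via A→b: +{b}
  B via B→a a: +{a}
  S via S→A: +{b}
  S via S→a: +{a}
  FIRST[S]={a,b}  FIRST[A]={b}  FIRST[B]={a}
[2] (stable)
  FIRST[S]={a,b}  FIRST[A]={b}  FIRST[B]={a}

FOLLOW sets:
seed FOLLOW(S) with $
iter 1:
  B→B A b: FOLLOW(B) ⊇ FIRST(A) = {b}; new: +{b}
  B→B A b: FOLLOW(A) ⊇ FIRST(b) = {b}; new: +{b}
  S→A: FOLLOW(A) ⊇ FOLLOW(S) ⊇ {$}; new: +{$}
  S→a B: FOLLOW(B) ⊇ FOLLOW(S) ⊇ {$}; new: +{$}
  FOLLOW(S)={$}  FOLLOW(A)={$,b}  FOLLOW(B)={$,b}
iter 2: (no change)
  FOLLOW(S)={$}  FOLLOW(A)={$,b}  FOLLOW(B)={$,b}

FOLLOW(A) = ["$", "b"]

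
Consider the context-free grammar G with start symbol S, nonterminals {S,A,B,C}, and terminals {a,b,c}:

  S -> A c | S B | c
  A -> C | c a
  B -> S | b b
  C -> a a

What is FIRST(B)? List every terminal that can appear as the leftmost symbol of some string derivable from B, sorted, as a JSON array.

Compute FIRST by fixpoint:
[1]
  A via A→c a: +{c}
  B via B→b b: +{b}
  C via C→a a: +{a}
  S via S→A c: +{c}
  FIRST(S)={c}  FIRST(A)={c}  FIRST(B)={b}  FIRST(C)={a}
[2]
  A via A→C: +{a}
  B via B→S: +{c}
  S via S→A c: +{a}
  FIRST(S)={a,c}  FIRST(A)={a,c}  FIRST(B)={b,c}  FIRST(C)={a}
[3]
  B via B→S: +{a}
  FIRST(S)={a,c}  FIRST(A)={a,c}  FIRST(B)={a,b,c}  FIRST(C)={a}
[4] done
  FIRST(S)={a,c}  FIRST(A)={a,c}  FIRST(B)={a,b,c}  FIRST(C)={a}

FIRST(B) = ["a", "b", "c"]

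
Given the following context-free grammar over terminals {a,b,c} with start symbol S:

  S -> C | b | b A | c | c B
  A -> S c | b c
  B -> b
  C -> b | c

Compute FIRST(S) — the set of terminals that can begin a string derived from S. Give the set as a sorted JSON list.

FIRST iteration:
iter 1:
  A via A→b c: +{b}
  B via B→b: +{b}
  C via C→b: +{b}
  C via C→c: +{c}
  S via S→C: +{b,c}
  FIRST[S]={b,c}  FIRST[A]={b}  FIRST[B]={b}  FIRST[C]={b,c}
iter 2:
  A via A→S c: +{c}
  FIRST[S]={b,c}  FIRST[A]={b,c}  FIRST[B]={b}  FIRST[C]={b,c}
iter 3: done
  FIRST[S]={b,c}  FIRST[A]={b,c}  FIRST[B]={b}  FIRST[C]={b,c}

FIRST(S) = ["b", "c"]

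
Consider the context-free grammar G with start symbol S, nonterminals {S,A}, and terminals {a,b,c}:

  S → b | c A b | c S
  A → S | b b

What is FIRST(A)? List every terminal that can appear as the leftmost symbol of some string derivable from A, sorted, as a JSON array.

Compute FIRST by fixpoint:
pass 1:
  A via A→b b: +{b}
  S via S→b: +{b}
  S via S→c A b: +{c}
  FIRST[S]={b,c}  FIRST[A]={b}
pass 2:
  A via A→S: +{c}
  FIRST[S]={b,c}  FIRST[A]={b,c}
pass 3: (no change)
  FIRST[S]={b,c}  FIRST[A]={b,c}

FIRST(A) = ["b", "c"]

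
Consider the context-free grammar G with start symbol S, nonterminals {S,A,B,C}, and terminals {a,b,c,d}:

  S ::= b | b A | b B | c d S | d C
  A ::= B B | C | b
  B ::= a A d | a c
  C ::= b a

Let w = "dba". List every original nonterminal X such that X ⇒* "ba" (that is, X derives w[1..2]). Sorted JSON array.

Convert to CNF:
  S -> T0 A | T0 B | T2 C | T3 X5 | b
  A -> B B | T0 T1 | b
  B -> T1 T3 | T1 X4
  C -> T0 T1
  T0 -> b
  T1 -> a
  T2 -> d
  T3 -> c
  X4 -> A T2
  X5 -> T2 S

CYK fill — only the sub-triangle for w[1..2]:
  [1..1]={A,S,T0}  "b"  orig:{A,S}
  [2..2]={T1}  "a"  orig:{}
  [1..2]={A,C}  "ba"

Original NTs in T[1,2] deriving "ba": ["A", "C"]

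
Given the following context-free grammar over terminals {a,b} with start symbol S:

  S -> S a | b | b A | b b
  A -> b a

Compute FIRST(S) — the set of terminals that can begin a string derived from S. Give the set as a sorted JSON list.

FIRST sets, iterate to fixpoint:
pass 1:
  A via A→b a: +{b}
  S via S→b: +{b}
  S: {b}  A: {b}
pass 2: (no change)
  S: {b}  A: {b}

FIRST(S) = ["b"]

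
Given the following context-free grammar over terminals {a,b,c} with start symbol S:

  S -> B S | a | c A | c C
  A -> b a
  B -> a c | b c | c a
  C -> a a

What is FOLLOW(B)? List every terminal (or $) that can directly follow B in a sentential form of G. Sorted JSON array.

Compute FIRST by fixpoint:
iter 1:
  A via A→b a: +{b}
  B via B→a c: +{a}
  B via B→b c: +{b}
  B via B→c a: +{c}
  C via C→a a: +{a}
  S via S→B S: +{a,b,c}
  S: {a,b,c}  A: {b}  B: {a,b,c}  C: {a}
iter 2: done
  S: {a,b,c}  A: {b}  B: {a,b,c}  C: {a}

FOLLOW iteration:
FOLLOW(S) := {$}
round 1:
  S→B S: FOLLOW(B) ⊇ FIRST(S) = {a,b,c}; new: +{a,b,c}
  S→c A: FOLLOW(A) ⊇ FOLLOW(S) ⊇ {$}; new: +{$}
  S→c C: FOLLOW(C) ⊇ FOLLOW(S) ⊇ {$}; new: +{$}
  FOLLOW(S)={$}  FOLLOW(A)={$}  FOLLOW(B)={a,b,c}  FOLLOW(C)={$}
round 2: (stable)
  FOLLOW(S)={$}  FOLLOW(A)={$}  FOLLOW(B)={a,b,c}  FOLLOW(C)={$}

FOLLOW(B) = ["a", "b", "c"]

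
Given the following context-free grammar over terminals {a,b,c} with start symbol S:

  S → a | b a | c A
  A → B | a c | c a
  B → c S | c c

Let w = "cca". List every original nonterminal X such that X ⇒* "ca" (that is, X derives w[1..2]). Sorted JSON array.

Convert to CNF:
  S -> T1 A | T2 T0 | a
  A -> T0 T1 | T1 S | T1 T0 | T1 T1
  B -> T1 S | T1 T1
  T0 -> a
  T1 -> c
  T2 -> b

Fill CYK table bottom-up (cells [i..j] with 1 ≤ i ≤ j ≤ 2 only):
  T[1,1] 'c' = {T1}  orig:{}
  T[2,2] 'a' = {S,T0}  orig:{S}
  T[1,2] 'ca' = {A,B}

Original NTs in T[1,2] deriving "ca": ["A", "B"]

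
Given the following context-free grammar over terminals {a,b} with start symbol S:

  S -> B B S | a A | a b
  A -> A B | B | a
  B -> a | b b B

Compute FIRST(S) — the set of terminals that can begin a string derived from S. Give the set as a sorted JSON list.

FIRST sets, iterate to fixpoint:
iter 1:
  A via A→a: +{a}
  B via B→a: +{a}
  B via B→b b B: +{b}
  S via S→B B S: +{a,b}
  FIRST[S]={a,b}  FIRST[A]={a}  FIRST[B]={a,b}
iter 2:
  A via A→B: +{b}
  FIRST[S]={a,b}  FIRST[A]={a,b}  FIRST[B]={a,b}
iter 3: — fixpoint
  FIRST[S]={a,b}  FIRST[A]={a,b}  FIRST[B]={a,b}

FIRST(S) = ["a", "b"]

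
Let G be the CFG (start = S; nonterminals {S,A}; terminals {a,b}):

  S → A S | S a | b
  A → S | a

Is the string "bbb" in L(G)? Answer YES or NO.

CNF form of G:
  S -> A S | S T0 | b
  A -> A S | S T0 | a | b
  T0 -> a

Fill CYK table bottom-up:
  cell(0,0) b: {A,S}
  cell(1,1) b: {A,S}
  cell(2,2) b: {A,S}
  cell(0,1) bb: {A,S}
  cell(1,2) bb: {A,S}
  cell(0,2) bbb: {A,S}

S ∈ T[0,2] ⇒ YES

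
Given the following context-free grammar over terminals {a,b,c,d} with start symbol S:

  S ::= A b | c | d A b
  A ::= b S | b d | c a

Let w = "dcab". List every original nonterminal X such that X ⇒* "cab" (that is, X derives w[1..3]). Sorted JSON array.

CNF form of G:
  S -> A T0 | T1 X4 | c
  A -> T0 S | T0 T1 | T2 T3
  T0 -> b
  T1 -> d
  T2 -> c
  T3 -> a
  X4 -> A T0

CYK fill (cells [i..j] with 1 ≤ i ≤ j ≤ 3 only):
  [1..1]={S,T2}  "c"  orig:{S}
  [2..2]={T3}  "a"  orig:{}
  [3..3]={T0}  "b"  orig:{}
  [1..2]={A}  "ca"
  [2..3]=∅  "ab"
  [1..3]={S,X4}  "cab"  orig:{S}

Original NTs in T[1,3] deriving "cab": ["S"]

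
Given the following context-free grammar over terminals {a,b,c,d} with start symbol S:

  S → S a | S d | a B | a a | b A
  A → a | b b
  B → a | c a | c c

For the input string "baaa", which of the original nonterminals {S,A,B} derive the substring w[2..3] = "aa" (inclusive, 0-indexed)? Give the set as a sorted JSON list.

CNF form of G:
  S -> S T2 | S T3 | T0 A | T2 B | T2 T2
  A -> T0 T0 | a
  B -> T1 T1 | T1 T2 | a
  T0 -> b
  T1 -> c
  T2 -> a
  T3 -> d

Fill CYK table bottom-up, restricted to cells inside w[2..3]:
  [2..2]={A,B,T2}  "a"  orig:{A,B}
  [3..3]={A,B,T2}  "a"  orig:{A,B}
  [2..3]={S}  "aa"

Original NTs in T[2,3] deriving "aa": ["S"]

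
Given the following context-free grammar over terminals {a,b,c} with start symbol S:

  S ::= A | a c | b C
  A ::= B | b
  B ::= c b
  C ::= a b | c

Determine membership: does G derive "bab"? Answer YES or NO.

CNF form of G:
  S -> T0 T1 | T1 C | T2 T0 | b
  A -> T0 T1 | b
  B -> T0 T1
  C -> T2 T1 | c
  T0 -> c
  T1 -> b
  T2 -> a

CYK fill:
  [0..0]={A,S,T1}  "b"  orig:{A,S}
  [1..1]={T2}  "a"  orig:{}
  [2..2]={A,S,T1}  "b"  orig:{A,S}
  [0..1]=∅  "ba"
  [1..2]={C}  "ab"
  [0..2]={S}  "bab"

S ∈ T[0,2] ⇒ YES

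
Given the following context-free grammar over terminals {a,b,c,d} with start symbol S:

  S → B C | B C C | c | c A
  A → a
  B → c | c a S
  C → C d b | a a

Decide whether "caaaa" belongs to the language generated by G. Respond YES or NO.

Convert to CNF:
  S -> B C | B X6 | T0 A | c
  A -> a
  B -> T0 X4 | c
  C -> C X5 | T1 T1
  T0 -> c
  T1 -> a
  T2 -> d
  T3 -> b
  X4 -> T1 S
  X5 -> T2 T3
  X6 -> C C

Fill CYK table bottom-up:
  cell(0,0) c: {B,S,T0}  orig:{B,S}
  cell(1,1) a: {A,T1}  orig:{A}
  cell(2,2) a: {A,T1}  orig:{A}
  cell(3,3) a: {A,T1}  orig:{A}
  cell(4,4) a: {A,T1}  orig:{A}
  cell(0,1) ca: {S}
  cell(1,2) aa: {C}
  cell(2,3) aa: {C}
  cell(3,4) aa: {C}
  cell(0,2) caa: {S}
  cell(1,3) aaa: ∅
  cell(2,4) aaa: ∅
  cell(0,3) caaa: ∅
  cell(1,4) aaaa: {X6}  orig:{}
  cell(0,4) caaaa: {S}

S ∈ T[0,4] ⇒ YES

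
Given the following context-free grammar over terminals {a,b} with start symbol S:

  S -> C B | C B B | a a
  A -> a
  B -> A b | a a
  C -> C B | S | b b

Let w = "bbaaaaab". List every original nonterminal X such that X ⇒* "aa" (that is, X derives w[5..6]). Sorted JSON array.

Convert to CNF:
  S -> C B | C X3 | T1 T1
  A -> a
  B -> A T0 | T1 T1
  C -> C B | C X2 | T0 T0 | T1 T1
  T0 -> b
  T1 -> a
  X2 -> B B
  X3 -> B B

Fill CYK table bottom-up (cells [i..j] with 5 ≤ i ≤ j ≤ 6 only):
  cell(5,5) a: {A,T1}  orig:{A}
  cell(6,6) a: {A,T1}  orig:{A}
  cell(5,6) aa: {B,C,S}

Original NTs in T[5,6] deriving "aa": ["B", "C", "S"]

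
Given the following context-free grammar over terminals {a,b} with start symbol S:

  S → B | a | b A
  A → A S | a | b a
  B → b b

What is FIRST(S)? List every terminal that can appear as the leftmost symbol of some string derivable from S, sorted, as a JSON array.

FIRST sets, iterate to fixpoint:
round 1:
  A via A→a: +{a}
  A via A→b a: +{b}
  B via B→b b: +{b}
  S via S→B: +{b}
  S via S→a: +{a}
  S: {a,b}  A: {a,b}  B: {b}
round 2: (no change)
  S: {a,b}  A: {a,b}  B: {b}

FIRST(S) = ["a", "b"]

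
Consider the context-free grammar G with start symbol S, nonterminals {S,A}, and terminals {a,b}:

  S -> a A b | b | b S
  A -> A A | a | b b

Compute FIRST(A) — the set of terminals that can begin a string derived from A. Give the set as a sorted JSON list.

FIRST sets, iterate to fixpoint:
pass 1:
  A via A→a: +{a}
  A via A→b b: +{b}
  S via S→a A b: +{a}
  S via S→b: +{b}
  FIRST(S)={a,b}  FIRST(A)={a,b}
pass 2: (stable)
  FIRST(S)={a,b}  FIRST(A)={a,b}

FIRST(A) = ["a", "b"]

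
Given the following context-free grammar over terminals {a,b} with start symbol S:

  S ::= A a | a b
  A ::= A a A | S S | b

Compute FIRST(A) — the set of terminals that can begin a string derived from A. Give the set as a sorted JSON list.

FIRST iteration:
iter 1:
  A via A→b: +{b}
  S via S→A a: +{b}
  S via S→a b: +{a}
  FIRST[S]={a,b}  FIRST[A]={b}
iter 2:
  A via A→S S: +{a}
  FIRST[S]={a,b}  FIRST[A]={a,b}
iter 3: (no change)
  FIRST[S]={a,b}  FIRST[A]={a,b}

FIRST(A) = ["a", "b"]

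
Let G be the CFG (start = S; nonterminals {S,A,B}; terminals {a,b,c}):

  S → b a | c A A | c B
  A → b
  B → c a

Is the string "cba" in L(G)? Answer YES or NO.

Convert to CNF:
  S -> T0 B | T0 X3 | T2 T1
  A -> b
  B -> T0 T1
  T0 -> c
  T1 -> a
  T2 -> b
  X3 -> A A

CYK table (by increasing span):
  T[0,0] 'c' = {T0}  orig:{}
  T[1,1] 'b' = {A,T2}  orig:{A}
  T[2,2] 'a' = {T1}  orig:{}
  T[0,1] 'cb' = ∅
  T[1,2] 'ba' = {S}
  T[0,2] 'cba' = ∅

S ∉ T[0,2] ⇒ NO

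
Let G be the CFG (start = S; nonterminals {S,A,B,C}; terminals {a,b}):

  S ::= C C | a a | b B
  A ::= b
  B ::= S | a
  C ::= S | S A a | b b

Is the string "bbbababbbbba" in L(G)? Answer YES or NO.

Convert to CNF:
  S -> C C | T0 T0 | T1 B
  A -> b
  B -> C C | T0 T0 | T1 B | a
  C -> C C | S X2 | T0 T0 | T1 B | T1 T1
  T0 -> a
  T1 -> b
  X2 -> A T0

CYK table (by increasing span):
  cell(0,0) b: {A,T1}  orig:{A}
  cell(1,1) b: {A,T1}  orig:{A}
  cell(2,2) b: {A,T1}  orig:{A}
  cell(3,3) a: {B,T0}  orig:{B}
  cell(4,4) b: {A,T1}  orig:{A}
  cell(5,5) a: {B,T0}  orig:{B}
  cell(6,6) b: {A,T1}  orig:{A}
  cell(7,7) b: {A,T1}  orig:{A}
  cell(8,8) b: {A,T1}  orig:{A}
  cell(9,9) b: {A,T1}  orig:{A}
  cell(10,10) b: {A,T1}  orig:{A}
  cell(11,11) a: {B,T0}  orig:{B}
  cell(0,1) bb: {C}
  cell(1,2) bb: {C}
  cell(2,3) ba: {B,C,S,X2}  orig:{B,C,S}
  cell(3,4) ab: ∅
  cell(4,5) ba: {B,C,S,X2}  orig:{B,C,S}
  cell(5,6) ab: ∅
  cell(6,7) bb: {C}
  cell(7,8) bb: {C}
  cell(8,9) bb: {C}
  cell(9,10) bb: {C}
  cell(10,11) ba: {B,C,S,X2}  orig:{B,C,S}
  cell(0,2) bbb: ∅
  cell(1,3) bba: {B,C,S}
  cell(2,4) bab: ∅
  cell(3,5) aba: ∅
  cell(4,6) bab: ∅
  cell(5,7) abb: ∅
  cell(6,8) bbb: ∅
  cell(7,9) bbb: ∅
  cell(8,10) bbb: ∅
  cell(9,11) bba: {B,C,S}
  cell(0,3) bbba: {B,C,S}
  cell(1,4) bbab: ∅
  cell(2,5) baba: {B,C,S}
  cell(3,6) abab: ∅
  cell(4,7) babb: {B,C,S}
  cell(5,8) abbb: ∅
  cell(6,9) bbbb: {B,C,S}
  cell(7,10) bbbb: {B,C,S}
  cell(8,11) bbba: {B,C,S}
  cell(0,4) bbbab: ∅
  cell(1,5) bbaba: {B,C,S}
  cell(2,6) babab: ∅
  cell(3,7) ababb: ∅
  cell(4,8) babbb: ∅
  cell(5,9) abbbb: ∅
  cell(6,10) bbbbb: {B,C,S}
  cell(7,11) bbbba: {B,C,S}
  cell(0,5) bbbaba: {B,C,S}
  cell(1,6) bbabab: ∅
  cell(2,7) bababb: {B,C,S}
  cell(3,8) ababbb: ∅
  cell(4,9) babbbb: {B,C,S}
  cell(5,10) abbbbb: ∅
  cell(6,11) bbbbba: {B,C,S}
  cell(0,6) bbbabab: ∅
  cell(1,7) bbababb: {B,C,S}
  cell(2,8) bababbb: ∅
  cell(3,9) ababbbb: ∅
  cell(4,10) babbbbb: {B,C,S}
  cell(5,11) abbbbba: ∅
  cell(0,7) bbbababb: {B,C,S}
  cell(1,8) bbababbb: ∅
  cell(2,9) bababbbb: {B,C,S}
  cell(3,10) ababbbbb: ∅
  cell(4,11) babbbbba: {B,C,S}
  cell(0,8) bbbababbb: ∅
  cell(1,9) bbababbbb: {B,C,S}
  cell(2,10) bababbbbb: {B,C,S}
  cell(3,11) ababbbbba: ∅
  cell(0,9) bbbababbbb: {B,C,S}
  cell(1,10) bbababbbbb: {B,C,S}
  cell(2,11) bababbbbba: {B,C,S}
  cell(0,10) bbbababbbbb: {B,C,S}
  cell(1,11) bbababbbbba: {B,C,S}
  cell(0,11) bbbababbbbba: {B,C,S}

S ∈ T[0,11] ⇒ YES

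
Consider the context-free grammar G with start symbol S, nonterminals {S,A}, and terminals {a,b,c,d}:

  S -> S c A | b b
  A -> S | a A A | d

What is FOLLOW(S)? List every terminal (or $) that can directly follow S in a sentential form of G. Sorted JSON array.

FIRST iteration:
iter 1:
  A via A→a A A: +{a}
  A via A→d: +{d}
  S via S→b b: +{b}
  S: {b}  A: {a,d}
iter 2:
  A via A→S: +{b}
  S: {b}  A: {a,b,d}
iter 3: (no change)
  S: {b}  A: {a,b,d}

Compute FOLLOW by fixpoint:
initialize: $ ∈ FOLLOW(S)
[1]
  A→a A A: FOLLOW(A) ⊇ FIRST(A) = {a,b,d}; new: +{a,b,d}
  S→S c A: FOLLOW(S) ⊇ FIRST(c) = {c}; new: +{c}
  S→S c A: FOLLOW(A) ⊇ FOLLOW(S) ⊇ {$,c}; new: +{$,c}
  FOLLOW(S)={$,c}  FOLLOW(A)={$,a,b,c,d}
[2]
  A→S: FOLLOW(S) ⊇ FOLLOW(A) ⊇ {$,a,b,c,d}; new: +{a,b,d}
  FOLLOW(S)={$,a,b,c,d}  FOLLOW(A)={$,a,b,c,d}
[3] — fixpoint
  FOLLOW(S)={$,a,b,c,d}  FOLLOW(A)={$,a,b,c,d}

FOLLOW(S) = ["$", "a", "b", "c", "d"]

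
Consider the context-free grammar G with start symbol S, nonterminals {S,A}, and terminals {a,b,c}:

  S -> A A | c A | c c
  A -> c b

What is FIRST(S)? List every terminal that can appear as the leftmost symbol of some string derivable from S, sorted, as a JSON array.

FIRST sets, iterate to fixpoint:
[1]
  A via A→c b: +{c}
  S via S→A A: +{c}
  FIRST(S)={c}  FIRST(A)={c}
[2] (no change)
  FIRST(S)={c}  FIRST(A)={c}

FIRST(S) = ["c"]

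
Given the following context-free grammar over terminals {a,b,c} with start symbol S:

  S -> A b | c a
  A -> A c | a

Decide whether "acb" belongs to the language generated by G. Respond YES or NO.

CNF form of G:
  S -> A T1 | T0 T2
  A -> A T0 | a
  T0 -> c
  T1 -> b
  T2 -> a

CYK table (by increasing span):
  cell(0,0) a: {A,T2}  orig:{A}
  cell(1,1) c: {T0}  orig:{}
  cell(2,2) b: {T1}  orig:{}
  cell(0,1) ac: {A}
  cell(1,2) cb: ∅
  cell(0,2) acb: {S}

S ∈ T[0,2] ⇒ YES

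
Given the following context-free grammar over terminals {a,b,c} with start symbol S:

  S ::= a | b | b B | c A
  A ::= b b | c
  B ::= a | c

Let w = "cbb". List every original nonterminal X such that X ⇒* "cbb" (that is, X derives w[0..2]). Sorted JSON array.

CNF form of G:
  S -> T0 B | T1 A | a | b
  A -> T0 T0 | c
  B -> a | c
  T0 -> b
  T1 -> c

Fill CYK table bottom-up, restricted to cells inside w[0..2]:
  cell(0,0) c: {A,B,T1}  orig:{A,B}
  cell(1,1) b: {S,T0}  orig:{S}
  cell(2,2) b: {S,T0}  orig:{S}
  cell(0,1) cb: ∅
  cell(1,2) bb: {A}
  cell(0,2) cbb: {S}

Original NTs in T[0,2] deriving "cbb": ["S"]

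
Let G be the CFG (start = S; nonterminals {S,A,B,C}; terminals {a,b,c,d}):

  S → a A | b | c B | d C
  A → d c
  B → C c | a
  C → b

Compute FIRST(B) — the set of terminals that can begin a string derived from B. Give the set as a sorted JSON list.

Compute FIRST by fixpoint:
[1]
  A via A→d c: +{d}
  B via B→a: +{a}
  C via C→b: +{b}
  S via S→a A: +{a}
  S via S→b: +{b}
  S via S→c B: +{c}
  S via S→d C: +{d}
  S: {a,b,c,d}  A: {d}  B: {a}  C: {b}
[2]
  B via B→C c: +{b}
  S: {a,b,c,d}  A: {d}  B: {a,b}  C: {b}
[3] (stable)
  S: {a,b,c,d}  A: {d}  B: {a,b}  C: {b}

FIRST(B) = ["a", "b"]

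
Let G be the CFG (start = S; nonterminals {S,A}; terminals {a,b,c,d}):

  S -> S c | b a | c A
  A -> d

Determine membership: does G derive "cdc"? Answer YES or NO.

Convert to CNF:
  S -> S T0 | T0 A | T1 T2
  A -> d
  T0 -> c
  T1 -> b
  T2 -> a

CYK table (by increasing span):
  cell(0,0) c: {T0}  orig:{}
  cell(1,1) d: {A}
  cell(2,2) c: {T0}  orig:{}
  cell(0,1) cd: {S}
  cell(1,2) dc: ∅
  cell(0,2) cdc: {S}

S ∈ T[0,2] ⇒ YES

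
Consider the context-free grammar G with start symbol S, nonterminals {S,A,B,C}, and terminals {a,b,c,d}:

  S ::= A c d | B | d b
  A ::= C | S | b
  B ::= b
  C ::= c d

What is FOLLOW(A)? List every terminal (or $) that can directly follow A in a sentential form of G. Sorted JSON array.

FIRST sets, iterate to fixpoint:
pass 1:
  A via A→b: +{b}
  B via B→b: +{b}
  C via C→c d: +{c}
  S via S→A c d: +{b}
  S via S→d b: +{d}
  FIRST[S]={b,d}  FIRST[A]={b}  FIRST[B]={b}  FIRST[C]={c}
pass 2:
  A via A→C: +{c}
  A via A→S: +{d}
  S via S→A c d: +{c}
  FIRST[S]={b,c,d}  FIRST[A]={b,c,d}  FIRST[B]={b}  FIRST[C]={c}
pass 3: — fixpoint
  FIRST[S]={b,c,d}  FIRST[A]={b,c,d}  FIRST[B]={b}  FIRST[C]={c}

FOLLOW sets:
FOLLOW(S) := {$}
round 1:
  S→A c d: FOLLOW(A) ⊇ FIRST(c) = {c}; new: +{c}
  S→B: FOLLOW(B) ⊇ FOLLOW(S) ⊇ {$}; new: +{$}
  S: {$}  A: {c}  B: {$}  C: {}
round 2:
  A→C: FOLLOW(C) ⊇ FOLLOW(A) ⊇ {c}; new: +{c}
  A→S: FOLLOW(S) ⊇ FOLLOW(A) ⊇ {c}; new: +{c}
  S→B: FOLLOW(B) ⊇ FOLLOW(S) ⊇ {$,c}; new: +{c}
  S: {$,c}  A: {c}  B: {$,c}  C: {c}
round 3: — fixpoint
  S: {$,c}  A: {c}  B: {$,c}  C: {c}

FOLLOW(A) = ["c"]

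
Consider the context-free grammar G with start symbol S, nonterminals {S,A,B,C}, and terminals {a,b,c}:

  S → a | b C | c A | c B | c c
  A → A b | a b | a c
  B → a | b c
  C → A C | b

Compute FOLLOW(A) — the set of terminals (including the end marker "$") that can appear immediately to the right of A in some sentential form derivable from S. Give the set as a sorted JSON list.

Compute FIRST by fixpoint:
pass 1:
  A via A→a b: +{a}
  B via B→a: +{a}
  B via B→b c: +{b}
  C via C→A C: +{a}
  C via C→b: +{b}
  S via S→a: +{a}
  S via S→b C: +{b}
  S via S→c A: +{c}
  FIRST[S]={a,b,c}  FIRST[A]={a}  FIRST[B]={a,b}  FIRST[C]={a,b}
pass 2: (stable)
  FIRST[S]={a,b,c}  FIRST[A]={a}  FIRST[B]={a,b}  FIRST[C]={a,b}

FOLLOW sets:
FOLLOW(S) := {$}
[1]
  A→A b: FOLLOW(A) ⊇ FIRST(b) = {b}; new: +{b}
  C→A C: FOLLOW(A) ⊇ FIRST(C) = {a,b}; new: +{a}
  S→b C: FOLLOW(C) ⊇ FOLLOW(S) ⊇ {$}; new: +{$}
  S→c A: FOLLOW(A) ⊇ FOLLOW(S) ⊇ {$}; new: +{$}
  S→c B: FOLLOW(B) ⊇ FOLLOW(S) ⊇ {$}; new: +{$}
  FOLLOW[S]={$}  FOLLOW[A]={$,a,b}  FOLLOW[B]={$}  FOLLOW[C]={$}
[2] (stable)
  FOLLOW[S]={$}  FOLLOW[A]={$,a,b}  FOLLOW[B]={$}  FOLLOW[C]={$}

FOLLOW(A) = ["$", "a", "b"]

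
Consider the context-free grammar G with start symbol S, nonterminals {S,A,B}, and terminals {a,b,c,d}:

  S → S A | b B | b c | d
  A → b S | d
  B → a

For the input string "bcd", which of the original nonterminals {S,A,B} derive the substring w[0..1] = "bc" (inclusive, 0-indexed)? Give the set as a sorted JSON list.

Convert to CNF:
  S -> S A | T0 B | T0 T1 | d
  A -> T0 S | d
  B -> a
  T0 -> b
  T1 -> c

CYK table (by increasing span), restricted to cells inside w[0..1]:
  [0..0]={T0}  "b"  orig:{}
  [1..1]={T1}  "c"  orig:{}
  [0..1]={S}  "bc"

Original NTs in T[0,1] deriving "bc": ["S"]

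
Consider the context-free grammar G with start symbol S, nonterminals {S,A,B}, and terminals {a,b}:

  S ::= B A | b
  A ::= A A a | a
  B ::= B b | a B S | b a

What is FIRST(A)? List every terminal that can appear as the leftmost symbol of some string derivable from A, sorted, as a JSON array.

Compute FIRST by fixpoint:
round 1:
  A via A→a: +{a}
  B via B→a B S: +{a}
  B via B→b a: +{b}
  S via S→B A: +{a,b}
  FIRST(S)={a,b}  FIRST(A)={a}  FIRST(B)={a,b}
round 2: (no change)
  FIRST(S)={a,b}  FIRST(A)={a}  FIRST(B)={a,b}

FIRST(A) = ["a"]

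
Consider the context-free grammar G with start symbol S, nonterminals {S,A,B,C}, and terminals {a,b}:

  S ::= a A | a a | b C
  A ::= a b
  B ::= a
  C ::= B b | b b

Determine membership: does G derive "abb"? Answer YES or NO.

CNF form of G:
  S -> T0 A | T0 T0 | T1 C
  A -> T0 T1
  B -> a
  C -> B T1 | T1 T1
  T0 -> a
  T1 -> b

CYK fill:
  T[0,0] 'a' = {B,T0}  orig:{B}
  T[1,1] 'b' = {T1}  orig:{}
  T[2,2] 'b' = {T1}  orig:{}
  T[0,1] 'ab' = {A,C}
  T[1,2] 'bb' = {C}
  T[0,2] 'abb' = ∅

S ∉ T[0,2] ⇒ NO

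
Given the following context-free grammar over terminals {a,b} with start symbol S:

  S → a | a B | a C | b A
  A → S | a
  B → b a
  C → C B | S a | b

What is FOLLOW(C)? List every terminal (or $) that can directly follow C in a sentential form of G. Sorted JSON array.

FIRST iteration:
round 1:
  A via A→a: +{a}
  B via B→b a: +{b}
  C via C→b: +{b}
  S via S→a: +{a}
  S via S→b A: +{b}
  S: {a,b}  A: {a}  B: {b}  C: {b}
round 2:
  A via A→S: +{b}
  C via C→S a: +{a}
  S: {a,b}  A: {a,b}  B: {b}  C: {a,b}
round 3: (stable)
  S: {a,b}  A: {a,b}  B: {b}  C: {a,b}

FOLLOW sets:
FOLLOW(S) := {$}
pass 1:
  C→C B: FOLLOW(C) ⊇ FIRST(B) = {b}; new: +{b}
  C→C B: FOLLOW(B) ⊇ FOLLOW(C) ⊇ {b}; new: +{b}
  C→S a: FOLLOW(S) ⊇ FIRST(a) = {a}; new: +{a}
  S→a B: FOLLOW(B) ⊇ FOLLOW(S) ⊇ {$,a}; new: +{$,a}
  S→a C: FOLLOW(C) ⊇ FOLLOW(S) ⊇ {$,a}; new: +{$,a}
  S→b A: FOLLOW(A) ⊇ FOLLOW(S) ⊇ {$,a}; new: +{$,a}
  S: {$,a}  A: {$,a}  B: {$,a,b}  C: {$,a,b}
pass 2: — fixpoint
  S: {$,a}  A: {$,a}  B: {$,a,b}  C: {$,a,b}

FOLLOW(C) = ["$", "a", "b"]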